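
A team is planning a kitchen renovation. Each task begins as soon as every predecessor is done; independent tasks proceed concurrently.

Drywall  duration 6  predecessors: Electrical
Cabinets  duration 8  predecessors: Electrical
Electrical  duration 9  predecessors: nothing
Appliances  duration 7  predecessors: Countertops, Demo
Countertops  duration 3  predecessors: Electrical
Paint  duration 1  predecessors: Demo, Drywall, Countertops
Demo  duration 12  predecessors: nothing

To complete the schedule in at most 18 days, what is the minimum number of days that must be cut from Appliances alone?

Current finish: 19 days; target: 18.
Appliances is on every critical path, so each day cut from Appliances cuts the finish by one (this holds down to a finish of 17).
Need 19 − 18 = 1 day off Appliances → Appliances becomes 6 days, finish becomes 18.

1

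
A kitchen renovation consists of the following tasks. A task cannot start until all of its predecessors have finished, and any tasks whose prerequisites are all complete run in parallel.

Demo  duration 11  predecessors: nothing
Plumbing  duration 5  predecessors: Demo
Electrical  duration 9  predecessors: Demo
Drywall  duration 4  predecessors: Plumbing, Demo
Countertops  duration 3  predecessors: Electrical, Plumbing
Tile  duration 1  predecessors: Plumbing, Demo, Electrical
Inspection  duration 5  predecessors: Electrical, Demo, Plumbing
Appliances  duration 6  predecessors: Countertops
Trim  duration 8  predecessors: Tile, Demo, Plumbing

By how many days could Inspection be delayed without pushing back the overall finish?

4

The longest chain is Demo→Electrical→Countertops→Appliances = 11+9+3+6 = 29; overall finish 29 days.
Longest path through Inspection: 25 days (earliest finish 25, latest finish 29).
Slack of Inspection = 24 − 20 = 4 days.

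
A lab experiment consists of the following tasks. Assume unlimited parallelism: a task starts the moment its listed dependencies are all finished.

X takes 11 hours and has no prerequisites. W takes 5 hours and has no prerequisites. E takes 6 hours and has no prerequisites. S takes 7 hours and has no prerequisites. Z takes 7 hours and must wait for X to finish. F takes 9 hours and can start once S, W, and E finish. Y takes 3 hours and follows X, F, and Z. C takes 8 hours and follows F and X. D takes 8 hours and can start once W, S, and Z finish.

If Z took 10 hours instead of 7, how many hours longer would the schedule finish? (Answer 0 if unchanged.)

3

Actual critical path: X→Z→D = 11+7+8 = 26 ⇒ 26 hours.
Since Z is critical, the +3 change carries straight to that chain (now 29 hours).
That remains the longest chain; total 29 hours.
Change in finish: 29 − 26 = +3 hours.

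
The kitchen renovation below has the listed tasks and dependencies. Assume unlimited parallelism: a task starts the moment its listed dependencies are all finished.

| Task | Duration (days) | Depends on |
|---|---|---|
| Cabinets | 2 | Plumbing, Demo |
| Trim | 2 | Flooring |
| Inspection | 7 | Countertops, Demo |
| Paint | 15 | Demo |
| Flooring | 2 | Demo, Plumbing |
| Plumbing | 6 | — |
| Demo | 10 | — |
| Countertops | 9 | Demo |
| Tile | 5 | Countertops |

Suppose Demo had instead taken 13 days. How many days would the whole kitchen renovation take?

29

Baseline: Demo→Countertops→Inspection = 10+9+7 = 26 → 26 days.
Demo lies on that path, so at 13 days the path becomes 29 days.
That remains the longest chain; total 29 days.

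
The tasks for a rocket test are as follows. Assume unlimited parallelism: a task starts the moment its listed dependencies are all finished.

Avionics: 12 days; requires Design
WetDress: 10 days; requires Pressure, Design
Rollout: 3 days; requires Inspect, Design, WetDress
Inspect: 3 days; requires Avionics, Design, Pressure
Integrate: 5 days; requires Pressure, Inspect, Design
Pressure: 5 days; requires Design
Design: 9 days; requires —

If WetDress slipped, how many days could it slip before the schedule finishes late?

2

The longest chain is Design→Avionics→Inspect→Integrate = 9+12+3+5 = 29; overall finish 29 days.
Longest path through WetDress: 27 days (earliest finish 24, latest finish 26).
So WetDress can slip 26 − 24 = 2 days.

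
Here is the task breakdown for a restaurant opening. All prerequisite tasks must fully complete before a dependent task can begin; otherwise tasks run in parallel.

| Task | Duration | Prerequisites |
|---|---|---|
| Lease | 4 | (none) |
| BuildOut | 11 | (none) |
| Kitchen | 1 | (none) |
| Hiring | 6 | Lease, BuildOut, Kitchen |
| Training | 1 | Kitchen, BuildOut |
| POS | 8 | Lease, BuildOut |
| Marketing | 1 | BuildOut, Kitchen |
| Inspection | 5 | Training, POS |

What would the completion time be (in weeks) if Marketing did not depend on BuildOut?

24

Before: longest chain BuildOut→POS→Inspection = 11+8+5 = 24, finish 24.
Without BuildOut→Marketing, Marketing's earliest start moves from 11 to 1.
The longest chain is now BuildOut→POS→Inspection = 11+8+5 = 24, so the job takes 24 weeks.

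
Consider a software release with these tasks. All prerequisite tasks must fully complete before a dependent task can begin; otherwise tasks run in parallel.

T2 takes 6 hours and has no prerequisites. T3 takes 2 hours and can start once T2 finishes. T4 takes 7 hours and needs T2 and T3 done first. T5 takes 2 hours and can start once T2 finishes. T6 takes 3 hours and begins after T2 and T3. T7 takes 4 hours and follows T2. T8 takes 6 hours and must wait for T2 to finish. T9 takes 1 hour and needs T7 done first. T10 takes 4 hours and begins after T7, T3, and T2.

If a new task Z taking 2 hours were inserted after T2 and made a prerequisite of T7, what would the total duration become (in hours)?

Originally the schedule takes 15 hours.
With Z inserted, T7 now waits for max(T2, Z).
New critical path: T2→Z→T7→T10 = 6+2+4+4 = 16 ⇒ 16 hours.

16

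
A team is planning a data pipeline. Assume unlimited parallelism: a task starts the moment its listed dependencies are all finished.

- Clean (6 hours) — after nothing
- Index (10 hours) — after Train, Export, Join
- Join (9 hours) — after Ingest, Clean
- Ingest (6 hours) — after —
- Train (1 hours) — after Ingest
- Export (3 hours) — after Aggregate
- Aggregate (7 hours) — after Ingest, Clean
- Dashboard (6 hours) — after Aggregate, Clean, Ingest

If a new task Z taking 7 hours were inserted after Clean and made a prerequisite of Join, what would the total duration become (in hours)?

Originally the project takes 26 hours.
With Z inserted, Join now waits for max(Ingest, Clean, Z).
New critical path: Clean→Z→Join→Index = 6+7+9+10 = 32 ⇒ 32 hours.

32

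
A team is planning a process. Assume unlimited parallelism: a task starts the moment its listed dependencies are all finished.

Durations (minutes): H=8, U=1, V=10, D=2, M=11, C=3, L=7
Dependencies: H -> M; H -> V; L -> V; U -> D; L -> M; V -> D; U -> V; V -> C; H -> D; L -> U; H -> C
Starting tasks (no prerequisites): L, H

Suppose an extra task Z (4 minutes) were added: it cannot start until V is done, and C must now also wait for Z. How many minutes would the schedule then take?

25

Originally the schedule takes 21 minutes.
With Z inserted, C now waits for max(V, H, Z).
New critical path: L→U→V→Z→C = 7+1+10+4+3 = 25 ⇒ 25 minutes.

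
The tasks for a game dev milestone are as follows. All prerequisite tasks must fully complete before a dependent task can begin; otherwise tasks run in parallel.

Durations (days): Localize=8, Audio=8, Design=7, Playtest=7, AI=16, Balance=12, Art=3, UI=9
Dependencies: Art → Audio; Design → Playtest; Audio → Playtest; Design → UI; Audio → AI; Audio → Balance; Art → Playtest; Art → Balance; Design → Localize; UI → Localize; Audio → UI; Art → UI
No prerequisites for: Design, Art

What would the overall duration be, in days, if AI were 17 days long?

As given, the longest chain is Art→Audio→UI→Localize = 3+8+9+8 = 28, so the finish is 28 days.
AI has 1 day of float (longest path through it is 27).
The binding chain switches to Art→Audio→AI = 3+8+17 = 28; finish 28 days.

28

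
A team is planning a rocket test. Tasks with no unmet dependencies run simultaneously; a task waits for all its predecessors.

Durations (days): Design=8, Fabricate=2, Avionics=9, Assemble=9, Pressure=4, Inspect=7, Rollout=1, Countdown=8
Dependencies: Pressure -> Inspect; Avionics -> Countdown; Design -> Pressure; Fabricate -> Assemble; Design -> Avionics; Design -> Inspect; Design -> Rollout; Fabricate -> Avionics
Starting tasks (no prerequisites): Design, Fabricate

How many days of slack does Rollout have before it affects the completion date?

Design→Avionics→Countdown = 8+9+8 = 25 sets the makespan at 25 days.
Longest path through Rollout: 9 days (earliest finish 9, latest finish 25).
Slack of Rollout = 24 − 8 = 16 days.

16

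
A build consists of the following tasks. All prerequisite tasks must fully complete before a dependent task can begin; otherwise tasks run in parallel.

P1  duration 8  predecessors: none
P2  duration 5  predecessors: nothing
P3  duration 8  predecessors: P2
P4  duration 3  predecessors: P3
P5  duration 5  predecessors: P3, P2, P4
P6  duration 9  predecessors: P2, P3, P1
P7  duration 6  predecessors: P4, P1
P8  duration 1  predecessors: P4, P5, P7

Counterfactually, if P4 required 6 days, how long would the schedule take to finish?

26

Baseline: P2→P3→P4→P7→P8 = 5+8+3+6+1 = 23 → 23 days.
P4 lies on that path, so at 6 days the path becomes 26 days.
That remains the longest chain; total 26 days.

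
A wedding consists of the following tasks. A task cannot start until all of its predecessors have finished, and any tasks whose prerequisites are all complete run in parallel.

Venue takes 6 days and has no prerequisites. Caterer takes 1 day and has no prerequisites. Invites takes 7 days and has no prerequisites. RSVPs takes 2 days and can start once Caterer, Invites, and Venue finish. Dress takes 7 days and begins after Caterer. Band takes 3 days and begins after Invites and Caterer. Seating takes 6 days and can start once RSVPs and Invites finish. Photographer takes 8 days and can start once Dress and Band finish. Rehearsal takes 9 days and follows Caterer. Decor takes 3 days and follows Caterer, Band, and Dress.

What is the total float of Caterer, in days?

2

Invites→Band→Photographer = 7+3+8 = 18 sets the makespan at 18 days.
Caterer finishes as early as 1 and must finish by 3.
Float = 18 − 16 = 2.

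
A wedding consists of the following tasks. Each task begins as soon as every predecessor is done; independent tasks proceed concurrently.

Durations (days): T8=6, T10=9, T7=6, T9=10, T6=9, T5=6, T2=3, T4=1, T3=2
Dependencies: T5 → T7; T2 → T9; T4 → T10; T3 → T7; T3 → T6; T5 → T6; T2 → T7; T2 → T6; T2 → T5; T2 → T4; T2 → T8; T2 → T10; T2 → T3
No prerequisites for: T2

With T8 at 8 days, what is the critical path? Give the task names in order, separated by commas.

T2, T5, T6

Critical path before the change: T2→T5→T6 = 3+6+9 = 18 giving 18 days.
T8 has 9 days of float (longest path through it is 9).
The critical path is still T2→T5→T6; finish is now 18 days.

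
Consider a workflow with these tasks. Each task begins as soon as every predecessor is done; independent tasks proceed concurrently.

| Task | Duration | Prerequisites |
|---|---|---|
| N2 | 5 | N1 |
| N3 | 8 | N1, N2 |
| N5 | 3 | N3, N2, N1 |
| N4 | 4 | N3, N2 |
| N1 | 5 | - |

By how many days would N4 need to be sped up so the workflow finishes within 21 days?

Current finish: 22 days; target: 21.
N4 is on every critical path, so each day cut from N4 cuts the finish by one (this holds down to a finish of 21).
Need 22 − 21 = 1 day off N4 → N4 becomes 3 days, finish becomes 21.

1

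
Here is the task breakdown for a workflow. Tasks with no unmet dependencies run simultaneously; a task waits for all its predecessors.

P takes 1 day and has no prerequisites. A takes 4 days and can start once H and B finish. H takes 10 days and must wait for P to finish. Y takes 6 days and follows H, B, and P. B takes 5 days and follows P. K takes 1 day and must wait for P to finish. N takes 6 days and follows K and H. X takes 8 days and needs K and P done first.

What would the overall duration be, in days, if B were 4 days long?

Baseline: P→H→Y = 1+10+6 = 17 → 17 days.
B has 5 days of float (longest path through it is 12).
No other chain overtakes it, so the finish is 17 days.

17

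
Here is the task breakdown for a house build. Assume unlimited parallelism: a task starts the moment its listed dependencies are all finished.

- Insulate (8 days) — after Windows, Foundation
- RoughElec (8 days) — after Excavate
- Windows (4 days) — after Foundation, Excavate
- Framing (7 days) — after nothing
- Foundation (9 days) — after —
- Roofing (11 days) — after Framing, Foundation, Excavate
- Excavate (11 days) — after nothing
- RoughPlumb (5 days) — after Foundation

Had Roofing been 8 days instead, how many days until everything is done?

23

As given, the longest chain is Excavate→Windows→Insulate = 11+4+8 = 23, so the finish is 23 days.
The longest path through Roofing is only 22 days, so Roofing has float 1.
No other chain overtakes it, so the finish is 23 days.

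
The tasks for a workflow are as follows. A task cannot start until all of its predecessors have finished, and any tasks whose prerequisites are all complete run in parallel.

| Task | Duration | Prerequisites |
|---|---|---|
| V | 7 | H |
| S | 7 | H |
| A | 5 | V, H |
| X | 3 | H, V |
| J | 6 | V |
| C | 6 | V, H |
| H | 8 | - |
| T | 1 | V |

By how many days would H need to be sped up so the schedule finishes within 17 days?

4

Current finish: 21 days; target: 17.
H is on every critical path, so each day cut from H cuts the finish by one (this holds down to a finish of 14).
Need 21 − 17 = 4 days off H → H becomes 4 days, finish becomes 17.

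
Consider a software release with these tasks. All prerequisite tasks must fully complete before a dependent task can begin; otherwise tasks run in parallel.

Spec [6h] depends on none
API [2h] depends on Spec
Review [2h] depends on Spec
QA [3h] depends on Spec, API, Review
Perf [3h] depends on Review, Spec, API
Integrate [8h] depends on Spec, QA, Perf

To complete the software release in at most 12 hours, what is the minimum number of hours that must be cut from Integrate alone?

7

Current finish: 19 hours; target: 12.
Integrate is on every critical path, so each hour cut from Integrate cuts the finish by one (this holds down to a finish of 12).
Need 19 − 12 = 7 hours off Integrate → Integrate becomes 1 hour, finish becomes 12.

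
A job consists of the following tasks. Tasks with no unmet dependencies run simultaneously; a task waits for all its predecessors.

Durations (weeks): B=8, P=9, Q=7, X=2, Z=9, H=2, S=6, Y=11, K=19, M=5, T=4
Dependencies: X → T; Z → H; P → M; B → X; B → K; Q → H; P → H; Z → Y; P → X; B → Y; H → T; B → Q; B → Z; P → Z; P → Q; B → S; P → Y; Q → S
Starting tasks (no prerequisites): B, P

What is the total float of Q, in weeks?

The longest chain is P→Z→Y = 9+9+11 = 29; overall finish 29 weeks.
Longest path through Q: 22 weeks (earliest finish 16, latest finish 23).
Slack of Q = 16 − 9 = 7 weeks.

7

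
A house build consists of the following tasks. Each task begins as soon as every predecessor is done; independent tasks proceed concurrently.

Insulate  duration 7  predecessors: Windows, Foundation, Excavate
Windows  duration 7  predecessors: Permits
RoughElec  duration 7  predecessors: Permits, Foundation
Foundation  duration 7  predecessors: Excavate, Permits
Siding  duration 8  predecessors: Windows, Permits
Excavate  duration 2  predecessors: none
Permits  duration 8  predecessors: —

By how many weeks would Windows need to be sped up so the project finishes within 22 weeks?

Current finish: 23 weeks; target: 22.
Windows is on every critical path, so each week cut from Windows cuts the finish by one (this holds down to a finish of 22).
Need 23 − 22 = 1 week off Windows → Windows becomes 6 weeks, finish becomes 22.

1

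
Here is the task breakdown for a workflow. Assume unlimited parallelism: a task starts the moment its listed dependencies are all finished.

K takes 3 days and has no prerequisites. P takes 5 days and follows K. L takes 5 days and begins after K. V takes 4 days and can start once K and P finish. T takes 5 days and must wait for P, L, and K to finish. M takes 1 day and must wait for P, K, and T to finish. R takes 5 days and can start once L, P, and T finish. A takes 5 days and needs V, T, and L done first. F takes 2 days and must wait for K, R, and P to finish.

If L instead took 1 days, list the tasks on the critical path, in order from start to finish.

K, P, T, R, F

The binding path is K→L→T→R→F = 3+5+5+5+2 = 20; finish at 20 days.
L lies on that path, so at 1 day the path becomes 16 days.
New critical path: K→P→T→R→F = 3+5+5+5+2 = 20 ⇒ 20 days.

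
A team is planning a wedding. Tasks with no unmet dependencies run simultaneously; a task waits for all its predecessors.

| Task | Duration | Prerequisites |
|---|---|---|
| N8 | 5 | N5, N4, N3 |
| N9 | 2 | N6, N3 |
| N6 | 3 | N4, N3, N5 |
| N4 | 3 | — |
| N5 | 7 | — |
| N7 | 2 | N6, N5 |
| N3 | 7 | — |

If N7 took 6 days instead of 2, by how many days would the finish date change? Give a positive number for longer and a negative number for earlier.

4

The binding path is N3→N6→N7 = 7+3+2 = 12; finish at 12 days.
N7 is on the critical path; changing it to 6 makes that path 16 days.
That remains the longest chain; total 16 days.
Change in finish: 16 − 12 = +4 days.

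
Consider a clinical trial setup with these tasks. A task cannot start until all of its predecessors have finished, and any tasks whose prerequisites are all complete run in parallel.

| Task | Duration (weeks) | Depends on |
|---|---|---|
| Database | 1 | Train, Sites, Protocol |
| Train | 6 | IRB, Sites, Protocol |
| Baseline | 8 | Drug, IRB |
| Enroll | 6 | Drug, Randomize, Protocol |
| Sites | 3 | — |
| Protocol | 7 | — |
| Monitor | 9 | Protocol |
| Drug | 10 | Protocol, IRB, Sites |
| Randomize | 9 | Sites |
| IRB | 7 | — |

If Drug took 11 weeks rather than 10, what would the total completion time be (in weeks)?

26

Baseline: Protocol→Drug→Baseline = 7+10+8 = 25 → 25 weeks.
Since Drug is critical, the +1 change carries straight to that chain (now 26 weeks).
The critical path is still Protocol→Drug→Baseline; finish is now 26 weeks.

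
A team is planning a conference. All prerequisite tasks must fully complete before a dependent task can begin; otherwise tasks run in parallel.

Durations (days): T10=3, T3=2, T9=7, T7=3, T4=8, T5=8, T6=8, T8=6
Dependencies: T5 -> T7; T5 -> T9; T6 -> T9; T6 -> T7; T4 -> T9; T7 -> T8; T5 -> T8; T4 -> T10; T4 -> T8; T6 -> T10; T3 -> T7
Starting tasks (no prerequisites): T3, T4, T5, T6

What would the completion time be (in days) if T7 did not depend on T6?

17

Original critical path: T5→T7→T8 = 8+3+6 = 17 ⇒ 17 days.
Dropping T6→T7 doesn't change T7's earliest start (8); another predecessor still binds.
The longest chain is now T5→T7→T8 = 8+3+6 = 17, so the schedule takes 17 days.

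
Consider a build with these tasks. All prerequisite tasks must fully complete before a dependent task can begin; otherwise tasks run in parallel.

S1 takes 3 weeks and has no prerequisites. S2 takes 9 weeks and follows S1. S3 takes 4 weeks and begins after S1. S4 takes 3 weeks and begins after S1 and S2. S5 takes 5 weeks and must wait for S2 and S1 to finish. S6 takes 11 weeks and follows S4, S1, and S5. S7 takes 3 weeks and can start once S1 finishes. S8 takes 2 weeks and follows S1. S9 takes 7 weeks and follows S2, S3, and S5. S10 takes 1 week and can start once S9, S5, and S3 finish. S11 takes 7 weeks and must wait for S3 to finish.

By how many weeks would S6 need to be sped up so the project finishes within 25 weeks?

Current finish: 28 weeks; target: 25.
S6 is on every critical path, so each week cut from S6 cuts the finish by one (this holds down to a finish of 25).
Need 28 − 25 = 3 weeks off S6 → S6 becomes 8 weeks, finish becomes 25.

3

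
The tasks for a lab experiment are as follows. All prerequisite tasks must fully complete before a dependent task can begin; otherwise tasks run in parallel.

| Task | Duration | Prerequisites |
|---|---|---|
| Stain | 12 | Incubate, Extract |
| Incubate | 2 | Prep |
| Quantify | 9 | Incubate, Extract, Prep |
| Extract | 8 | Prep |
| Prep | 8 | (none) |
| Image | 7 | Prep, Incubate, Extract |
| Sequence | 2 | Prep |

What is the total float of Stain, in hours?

0

Prep→Extract→Stain = 8+8+12 = 28 sets the makespan at 28 hours.
Longest path through Stain: 28 hours (earliest finish 28, latest finish 28).
Slack of Stain = 16 − 16 = 0 hours.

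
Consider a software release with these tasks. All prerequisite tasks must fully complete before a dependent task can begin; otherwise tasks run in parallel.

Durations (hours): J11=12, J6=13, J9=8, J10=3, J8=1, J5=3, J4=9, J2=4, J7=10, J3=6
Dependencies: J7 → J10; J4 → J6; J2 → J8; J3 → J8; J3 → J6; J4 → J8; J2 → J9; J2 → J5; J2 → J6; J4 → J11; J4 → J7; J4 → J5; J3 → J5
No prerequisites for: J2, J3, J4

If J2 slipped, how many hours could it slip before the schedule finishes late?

5

J4→J6 = 9+13 = 22 sets the makespan at 22 hours.
Longest path through J2: 17 hours (earliest finish 4, latest finish 9).
Slack of J2 = 5 − 0 = 5 hours.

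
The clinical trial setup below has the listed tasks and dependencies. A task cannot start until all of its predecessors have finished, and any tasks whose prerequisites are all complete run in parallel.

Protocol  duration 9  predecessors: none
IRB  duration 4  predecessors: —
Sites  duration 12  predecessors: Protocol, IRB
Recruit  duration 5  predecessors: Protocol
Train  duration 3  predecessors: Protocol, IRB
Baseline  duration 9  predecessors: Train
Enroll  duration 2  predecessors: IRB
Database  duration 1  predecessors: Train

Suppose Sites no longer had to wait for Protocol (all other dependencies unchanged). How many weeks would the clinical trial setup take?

21

Before: longest chain Protocol→Sites = 9+12 = 21, finish 21.
Without Protocol→Sites, Sites's earliest start moves from 9 to 4.
The longest chain is now Protocol→Train→Baseline = 9+3+9 = 21, so the clinical trial setup takes 21 weeks.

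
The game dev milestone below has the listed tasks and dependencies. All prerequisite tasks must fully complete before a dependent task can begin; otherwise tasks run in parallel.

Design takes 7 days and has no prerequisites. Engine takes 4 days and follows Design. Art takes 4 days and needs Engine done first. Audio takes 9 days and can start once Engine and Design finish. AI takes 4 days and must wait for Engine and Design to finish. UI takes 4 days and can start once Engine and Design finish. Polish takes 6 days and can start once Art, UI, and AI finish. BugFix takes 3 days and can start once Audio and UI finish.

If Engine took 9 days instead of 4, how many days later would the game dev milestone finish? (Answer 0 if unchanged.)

As given, the longest chain is Design→Engine→Audio→BugFix = 7+4+9+3 = 23, so the finish is 23 days.
Engine lies on that path, so at 9 days the path becomes 28 days.
No other chain overtakes it, so the finish is 28 days.
Change in finish: 28 − 23 = +5 days.

5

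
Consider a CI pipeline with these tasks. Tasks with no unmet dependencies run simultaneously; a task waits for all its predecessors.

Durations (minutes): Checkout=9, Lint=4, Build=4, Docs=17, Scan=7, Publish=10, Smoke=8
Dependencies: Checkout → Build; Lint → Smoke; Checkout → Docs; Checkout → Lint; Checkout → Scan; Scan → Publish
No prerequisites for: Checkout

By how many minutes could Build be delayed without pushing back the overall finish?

Checkout→Docs = 9+17 = 26 sets the makespan at 26 minutes.
Longest path through Build: 13 minutes (earliest finish 13, latest finish 26).
Float = 26 − 13 = 13.

13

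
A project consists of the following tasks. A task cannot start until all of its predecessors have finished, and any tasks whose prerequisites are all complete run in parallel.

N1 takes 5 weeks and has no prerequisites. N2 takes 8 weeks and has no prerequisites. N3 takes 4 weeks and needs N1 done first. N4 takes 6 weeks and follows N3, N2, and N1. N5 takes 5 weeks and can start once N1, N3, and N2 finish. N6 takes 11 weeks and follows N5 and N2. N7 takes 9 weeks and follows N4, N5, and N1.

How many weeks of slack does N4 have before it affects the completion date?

Critical path: N1→N3→N5→N6 = 5+4+5+11 = 25, so the finish is 25 weeks.
The longest chain containing N4 totals 24 weeks.
So N4 can slip 16 − 15 = 1 week.

1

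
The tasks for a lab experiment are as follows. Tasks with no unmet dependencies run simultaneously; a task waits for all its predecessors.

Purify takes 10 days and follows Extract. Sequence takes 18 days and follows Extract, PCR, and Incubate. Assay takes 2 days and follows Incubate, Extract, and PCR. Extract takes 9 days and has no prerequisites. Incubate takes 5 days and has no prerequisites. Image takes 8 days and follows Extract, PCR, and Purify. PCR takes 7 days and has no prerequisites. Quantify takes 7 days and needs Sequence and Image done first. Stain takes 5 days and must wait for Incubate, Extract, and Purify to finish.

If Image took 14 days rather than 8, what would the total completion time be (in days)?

40

As given, the longest chain is Extract→Purify→Image→Quantify = 9+10+8+7 = 34, so the finish is 34 days.
Image is on the critical path; changing it to 14 makes that path 40 days.
The critical path is still Extract→Purify→Image→Quantify; finish is now 40 days.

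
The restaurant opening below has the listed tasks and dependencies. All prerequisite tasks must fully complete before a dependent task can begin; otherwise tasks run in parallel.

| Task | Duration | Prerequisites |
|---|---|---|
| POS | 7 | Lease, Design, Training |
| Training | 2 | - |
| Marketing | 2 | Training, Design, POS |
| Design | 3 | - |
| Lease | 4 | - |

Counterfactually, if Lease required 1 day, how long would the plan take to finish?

12

As given, the longest chain is Lease→POS→Marketing = 4+7+2 = 13, so the finish is 13 days.
Lease lies on that path, so at 1 day the path becomes 10 days.
Now Design→POS→Marketing = 3+7+2 = 12 is longest, so the finish becomes 12 days.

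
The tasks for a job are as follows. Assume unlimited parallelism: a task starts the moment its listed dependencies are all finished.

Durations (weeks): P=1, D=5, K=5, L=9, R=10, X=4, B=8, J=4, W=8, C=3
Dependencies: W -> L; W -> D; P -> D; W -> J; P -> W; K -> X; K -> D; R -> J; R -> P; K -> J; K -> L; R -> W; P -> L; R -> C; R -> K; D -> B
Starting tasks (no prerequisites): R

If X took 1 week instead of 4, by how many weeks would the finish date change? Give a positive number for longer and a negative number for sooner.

Critical path before the change: R→P→W→D→B = 10+1+8+5+8 = 32 giving 32 weeks.
X has 13 weeks of float (longest path through it is 19).
That remains the longest chain; total 32 weeks.
Change in finish: 32 − 32 = +0 weeks.

0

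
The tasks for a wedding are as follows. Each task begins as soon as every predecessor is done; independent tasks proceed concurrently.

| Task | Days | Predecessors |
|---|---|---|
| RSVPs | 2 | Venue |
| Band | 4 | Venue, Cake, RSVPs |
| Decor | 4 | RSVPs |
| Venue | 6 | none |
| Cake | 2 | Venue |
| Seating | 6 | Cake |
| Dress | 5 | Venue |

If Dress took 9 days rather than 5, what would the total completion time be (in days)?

The binding path is Venue→Cake→Seating = 6+2+6 = 14; finish at 14 days.
Dress has 3 days of float (longest path through it is 11).
New critical path: Venue→Dress = 6+9 = 15 ⇒ 15 days.

15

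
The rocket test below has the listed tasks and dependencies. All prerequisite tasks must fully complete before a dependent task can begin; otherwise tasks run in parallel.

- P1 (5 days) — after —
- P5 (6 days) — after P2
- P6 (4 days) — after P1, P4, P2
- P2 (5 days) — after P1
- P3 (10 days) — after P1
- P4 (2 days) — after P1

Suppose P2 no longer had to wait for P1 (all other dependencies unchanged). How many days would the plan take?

15

Before: longest chain P1→P2→P5 = 5+5+6 = 16, finish 16.
Without P1→P2, P2's earliest start moves from 5 to 0.
New critical path: P1→P3 = 5+10 = 15 ⇒ 15 days.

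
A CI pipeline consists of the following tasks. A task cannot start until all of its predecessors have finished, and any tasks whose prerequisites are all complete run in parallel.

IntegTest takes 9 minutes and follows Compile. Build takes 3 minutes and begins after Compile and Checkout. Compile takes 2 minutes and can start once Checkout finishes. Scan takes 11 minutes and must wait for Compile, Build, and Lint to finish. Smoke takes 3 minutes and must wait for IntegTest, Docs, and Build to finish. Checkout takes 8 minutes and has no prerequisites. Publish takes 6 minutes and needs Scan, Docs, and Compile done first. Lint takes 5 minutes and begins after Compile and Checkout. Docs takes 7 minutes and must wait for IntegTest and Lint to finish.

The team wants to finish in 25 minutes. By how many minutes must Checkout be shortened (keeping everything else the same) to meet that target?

7

Current finish: 32 minutes; target: 25.
Checkout is on every critical path, so each minute cut from Checkout cuts the finish by one (this holds down to a finish of 25).
Need 32 − 25 = 7 minutes off Checkout → Checkout becomes 1 minute, finish becomes 25.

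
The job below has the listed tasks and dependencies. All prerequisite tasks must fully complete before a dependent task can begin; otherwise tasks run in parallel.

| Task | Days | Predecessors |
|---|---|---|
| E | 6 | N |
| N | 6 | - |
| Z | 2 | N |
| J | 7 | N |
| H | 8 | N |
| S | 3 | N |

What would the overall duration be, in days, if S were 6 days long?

14

Baseline: N→H = 6+8 = 14 → 14 days.
S is off the critical path — its longest chain is 9 days, giving 5 of slack.
No other chain overtakes it, so the finish is 14 days.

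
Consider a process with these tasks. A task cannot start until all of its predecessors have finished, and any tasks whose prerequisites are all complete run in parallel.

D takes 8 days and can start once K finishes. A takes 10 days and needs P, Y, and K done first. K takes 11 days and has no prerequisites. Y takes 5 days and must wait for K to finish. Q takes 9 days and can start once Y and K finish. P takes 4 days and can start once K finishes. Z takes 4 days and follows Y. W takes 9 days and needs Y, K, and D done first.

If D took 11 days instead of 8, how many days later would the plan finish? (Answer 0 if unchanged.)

Actual critical path: K→D→W = 11+8+9 = 28 ⇒ 28 days.
D lies on that path, so at 11 days the path becomes 31 days.
The critical path is still K→D→W; finish is now 31 days.
Change in finish: 31 − 28 = +3 days.

3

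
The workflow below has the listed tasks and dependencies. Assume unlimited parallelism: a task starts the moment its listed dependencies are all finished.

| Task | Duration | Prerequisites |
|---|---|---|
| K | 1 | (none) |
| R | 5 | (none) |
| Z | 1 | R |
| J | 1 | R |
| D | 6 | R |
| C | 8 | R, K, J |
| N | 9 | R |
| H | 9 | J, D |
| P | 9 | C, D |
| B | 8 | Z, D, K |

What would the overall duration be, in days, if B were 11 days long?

23

Actual critical path: R→J→C→P = 5+1+8+9 = 23 ⇒ 23 days.
The longest path through B is only 19 days, so B has float 4.
That remains the longest chain; total 23 days.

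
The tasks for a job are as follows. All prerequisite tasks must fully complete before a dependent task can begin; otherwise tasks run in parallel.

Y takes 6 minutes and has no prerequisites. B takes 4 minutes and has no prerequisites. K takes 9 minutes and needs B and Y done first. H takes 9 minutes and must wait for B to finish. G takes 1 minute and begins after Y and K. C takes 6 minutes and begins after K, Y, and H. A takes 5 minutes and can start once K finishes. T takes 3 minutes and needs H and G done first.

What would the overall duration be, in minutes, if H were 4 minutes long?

21

The binding path is Y→K→C = 6+9+6 = 21; finish at 21 minutes.
H is off the critical path — its longest chain is 19 minutes, giving 2 of slack.
That remains the longest chain; total 21 minutes.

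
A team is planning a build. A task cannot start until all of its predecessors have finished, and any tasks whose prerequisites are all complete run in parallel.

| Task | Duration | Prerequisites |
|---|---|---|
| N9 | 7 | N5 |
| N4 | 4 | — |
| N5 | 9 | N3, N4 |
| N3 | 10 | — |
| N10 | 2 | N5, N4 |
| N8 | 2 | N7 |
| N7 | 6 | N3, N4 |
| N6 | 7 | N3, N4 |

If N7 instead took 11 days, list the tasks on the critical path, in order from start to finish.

N3, N5, N9

Baseline: N3→N5→N9 = 10+9+7 = 26 → 26 days.
The longest path through N7 is only 18 days, so N7 has float 8.
No other chain overtakes it, so the finish is 26 days.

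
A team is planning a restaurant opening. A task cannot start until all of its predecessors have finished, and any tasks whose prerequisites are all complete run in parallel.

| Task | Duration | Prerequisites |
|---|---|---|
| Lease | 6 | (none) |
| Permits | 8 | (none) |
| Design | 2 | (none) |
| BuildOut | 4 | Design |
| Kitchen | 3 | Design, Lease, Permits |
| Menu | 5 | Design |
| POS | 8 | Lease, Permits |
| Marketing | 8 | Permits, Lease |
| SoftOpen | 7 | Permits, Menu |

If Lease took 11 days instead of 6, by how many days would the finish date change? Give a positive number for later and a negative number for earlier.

3

Actual critical path: Permits→POS = 8+8 = 16 ⇒ 16 days.
Lease is off the critical path — its longest chain is 14 days, giving 2 of slack.
Now Lease→POS = 11+8 = 19 is longest, so the finish becomes 19 days.
Change in finish: 19 − 16 = +3 days.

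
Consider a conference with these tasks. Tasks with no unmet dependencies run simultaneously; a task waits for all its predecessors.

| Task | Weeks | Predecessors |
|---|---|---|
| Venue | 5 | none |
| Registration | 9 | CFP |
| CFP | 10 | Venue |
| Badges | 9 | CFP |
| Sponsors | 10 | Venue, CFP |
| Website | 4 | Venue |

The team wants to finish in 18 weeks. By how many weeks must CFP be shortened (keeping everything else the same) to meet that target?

Current finish: 25 weeks; target: 18.
CFP is on every critical path, so each week cut from CFP cuts the finish by one (this holds down to a finish of 16).
Need 25 − 18 = 7 weeks off CFP → CFP becomes 3 weeks, finish becomes 18.

7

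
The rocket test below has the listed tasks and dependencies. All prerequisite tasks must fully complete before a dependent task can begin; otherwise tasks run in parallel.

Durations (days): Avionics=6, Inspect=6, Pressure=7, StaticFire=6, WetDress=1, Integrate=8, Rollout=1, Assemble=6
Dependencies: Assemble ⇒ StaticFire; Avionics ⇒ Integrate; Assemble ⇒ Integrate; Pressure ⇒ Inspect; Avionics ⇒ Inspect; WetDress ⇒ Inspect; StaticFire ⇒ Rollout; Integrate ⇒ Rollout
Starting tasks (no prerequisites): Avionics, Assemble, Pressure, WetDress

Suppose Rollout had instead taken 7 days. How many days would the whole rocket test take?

Critical path before the change: Avionics→Integrate→Rollout = 6+8+1 = 15 giving 15 days.
Since Rollout is critical, the +6 change carries straight to that chain (now 21 days).
That remains the longest chain; total 21 days.

21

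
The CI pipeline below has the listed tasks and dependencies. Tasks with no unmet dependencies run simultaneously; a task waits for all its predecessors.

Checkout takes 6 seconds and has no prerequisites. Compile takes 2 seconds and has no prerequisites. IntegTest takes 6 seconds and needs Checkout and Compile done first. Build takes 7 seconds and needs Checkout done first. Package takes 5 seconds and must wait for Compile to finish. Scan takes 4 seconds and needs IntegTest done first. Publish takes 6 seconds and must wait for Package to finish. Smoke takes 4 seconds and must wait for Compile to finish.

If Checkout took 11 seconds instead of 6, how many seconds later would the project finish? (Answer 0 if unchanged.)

Baseline: Checkout→IntegTest→Scan = 6+6+4 = 16 → 16 seconds.
Checkout is on the critical path; changing it to 11 makes that path 21 seconds.
The critical path is still Checkout→IntegTest→Scan; finish is now 21 seconds.
Change in finish: 21 − 16 = +5 seconds.

5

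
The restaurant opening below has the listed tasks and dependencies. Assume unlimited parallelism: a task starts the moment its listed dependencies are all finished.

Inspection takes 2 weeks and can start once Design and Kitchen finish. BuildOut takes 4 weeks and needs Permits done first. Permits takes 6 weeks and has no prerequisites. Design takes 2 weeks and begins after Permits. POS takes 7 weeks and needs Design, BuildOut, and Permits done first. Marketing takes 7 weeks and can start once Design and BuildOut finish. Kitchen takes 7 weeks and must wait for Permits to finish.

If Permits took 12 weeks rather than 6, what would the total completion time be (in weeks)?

23

Baseline: Permits→BuildOut→POS = 6+4+7 = 17 → 17 weeks.
Since Permits is critical, the +6 change carries straight to that chain (now 23 weeks).
That remains the longest chain; total 23 weeks.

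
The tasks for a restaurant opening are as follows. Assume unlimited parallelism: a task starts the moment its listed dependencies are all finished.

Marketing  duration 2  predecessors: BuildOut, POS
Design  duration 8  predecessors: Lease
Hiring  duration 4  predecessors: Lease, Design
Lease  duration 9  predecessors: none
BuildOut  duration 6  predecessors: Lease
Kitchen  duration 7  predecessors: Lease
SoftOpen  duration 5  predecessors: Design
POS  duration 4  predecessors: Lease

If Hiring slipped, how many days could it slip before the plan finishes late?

Critical path: Lease→Design→SoftOpen = 9+8+5 = 22, so the finish is 22 days.
Longest path through Hiring: 21 days (earliest finish 21, latest finish 22).
Float = 22 − 21 = 1.

1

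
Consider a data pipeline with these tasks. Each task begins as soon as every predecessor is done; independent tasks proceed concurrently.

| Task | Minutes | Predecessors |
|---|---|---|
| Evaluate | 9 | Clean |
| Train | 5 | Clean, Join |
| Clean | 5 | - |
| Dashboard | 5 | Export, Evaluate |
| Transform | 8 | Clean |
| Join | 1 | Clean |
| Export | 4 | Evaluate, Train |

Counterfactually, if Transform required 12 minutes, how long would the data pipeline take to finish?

As given, the longest chain is Clean→Evaluate→Export→Dashboard = 5+9+4+5 = 23, so the finish is 23 minutes.
Transform has 10 minutes of float (longest path through it is 13).
The critical path is still Clean→Evaluate→Export→Dashboard; finish is now 23 minutes.

23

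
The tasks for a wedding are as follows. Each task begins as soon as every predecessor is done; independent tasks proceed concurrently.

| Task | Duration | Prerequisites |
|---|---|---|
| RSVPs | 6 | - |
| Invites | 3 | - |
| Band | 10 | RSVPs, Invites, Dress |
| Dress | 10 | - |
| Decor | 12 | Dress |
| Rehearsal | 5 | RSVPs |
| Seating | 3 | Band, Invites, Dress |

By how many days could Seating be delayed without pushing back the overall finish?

Dress→Band→Seating = 10+10+3 = 23 sets the makespan at 23 days.
Seating finishes as early as 23 and must finish by 23.
So Seating can slip 23 − 23 = 0 days.

0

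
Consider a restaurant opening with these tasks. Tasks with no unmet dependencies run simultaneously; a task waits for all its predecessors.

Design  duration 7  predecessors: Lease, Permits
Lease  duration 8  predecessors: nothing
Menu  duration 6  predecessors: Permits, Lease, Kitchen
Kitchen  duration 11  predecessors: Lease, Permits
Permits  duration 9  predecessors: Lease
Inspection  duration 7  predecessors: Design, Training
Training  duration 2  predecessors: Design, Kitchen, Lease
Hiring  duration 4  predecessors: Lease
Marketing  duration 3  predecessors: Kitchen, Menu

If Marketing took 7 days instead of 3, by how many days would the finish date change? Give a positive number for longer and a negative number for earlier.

4

As given, the longest chain is Lease→Permits→Kitchen→Menu→Marketing = 8+9+11+6+3 = 37, so the finish is 37 days.
Marketing is on the critical path; changing it to 7 makes that path 41 days.
That remains the longest chain; total 41 days.
Change in finish: 41 − 37 = +4 days.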